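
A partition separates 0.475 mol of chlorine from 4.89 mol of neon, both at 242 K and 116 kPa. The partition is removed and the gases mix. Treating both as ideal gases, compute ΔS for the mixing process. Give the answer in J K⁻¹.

ΔS_mix = 13.3 J/K

Mole fractions: x_A = 0.475/5.36 = 0.0885, x_B = 0.911.
ΔS_mix = −R(n_A ln x_A + n_B ln x_B) = −8.314 × (0.475 ln 0.0885 + 4.89 ln 0.911) = 13.3 J/K.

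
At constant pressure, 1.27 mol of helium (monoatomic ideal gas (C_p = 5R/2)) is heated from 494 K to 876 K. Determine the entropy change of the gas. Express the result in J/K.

At constant pressure, ΔS = nC_p ln(T₂/T₁) with C_p = 5R/2 = 20.79 J mol⁻¹ K⁻¹.
ΔS = 1.27 × 20.79 × ln(876/494) = 15.1 J/K.

ΔS = 15.1 J/K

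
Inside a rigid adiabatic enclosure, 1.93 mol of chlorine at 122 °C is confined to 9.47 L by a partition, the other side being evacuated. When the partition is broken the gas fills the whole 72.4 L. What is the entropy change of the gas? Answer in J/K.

For an ideal gas in free expansion Q = 0 and W = 0, so T is unchanged.
Entropy is a state function; using a reversible isothermal path, ΔS_gas = nR ln(V₂/V₁) = 1.93 × 8.314 × ln(72.4/9.47) = 32.6 J/K.

ΔS_gas = 32.6 J/K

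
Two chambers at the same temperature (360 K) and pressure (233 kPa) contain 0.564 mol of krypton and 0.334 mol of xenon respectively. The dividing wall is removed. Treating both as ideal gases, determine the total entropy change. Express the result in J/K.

ΔS_mix = 4.93 J/K

Mole fractions: x_A = 0.564/0.898 = 0.628, x_B = 0.372.
ΔS_mix = −R(n_A ln x_A + n_B ln x_B) = −8.314 × (0.564 ln 0.628 + 0.334 ln 0.372) = 4.93 J/K.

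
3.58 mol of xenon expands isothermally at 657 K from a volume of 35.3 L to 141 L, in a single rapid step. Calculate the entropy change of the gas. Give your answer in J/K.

Entropy is a state function, so ΔS_gas depends only on the end states.
For an isothermal ideal gas ΔS_gas = nR ln(V₂/V₁) = 3.58 × 8.314 × ln(141/35.3) = 41.2 J/K.

ΔS_gas = 41.2 J/K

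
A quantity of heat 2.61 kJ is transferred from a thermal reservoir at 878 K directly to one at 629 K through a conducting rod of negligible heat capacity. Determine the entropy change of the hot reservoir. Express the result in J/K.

ΔS_hot = -2.97 J/K

The hot reservoir loses heat Q, so ΔS_hot = −Q/T_H = −2610/878 = -2.97 J/K.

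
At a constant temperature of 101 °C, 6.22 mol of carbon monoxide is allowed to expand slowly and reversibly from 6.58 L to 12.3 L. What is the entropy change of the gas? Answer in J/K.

ΔS_gas = 32.3 J/K

For an isothermal ideal gas ΔS_gas = nR ln(V₂/V₁) = 6.22 × 8.314 × ln(12.3/6.58) = 32.3 J/K.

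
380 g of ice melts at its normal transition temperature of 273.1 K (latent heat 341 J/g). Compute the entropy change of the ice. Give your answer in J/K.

Heat absorbed by the substance: Q = mL = 380 × 341 = 129580 J.
At constant T, ΔS = Q_rev/T = 129580 / 273.1 = 474 J/K.

ΔS = 474 J/K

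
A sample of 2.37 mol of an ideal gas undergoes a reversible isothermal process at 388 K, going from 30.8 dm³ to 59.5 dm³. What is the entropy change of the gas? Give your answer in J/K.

For an isothermal ideal gas ΔS_gas = nR ln(V₂/V₁) = 2.37 × 8.314 × ln(59.5/30.8) = 13 J/K.

ΔS_gas = 13 J/K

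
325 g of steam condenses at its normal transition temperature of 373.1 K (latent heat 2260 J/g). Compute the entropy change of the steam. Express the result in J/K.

ΔS = -1970 J/K

Heat released by the substance: Q = −mL = −325 × 2260 = −734500 J.
At constant T, ΔS = Q_rev/T = −734500 / 373.1 = -1970 J/K.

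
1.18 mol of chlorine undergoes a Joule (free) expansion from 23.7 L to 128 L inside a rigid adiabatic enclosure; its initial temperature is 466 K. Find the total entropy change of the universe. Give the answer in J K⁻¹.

No heat is exchanged and no work is done, so the ideal-gas temperature stays constant.
Entropy is a state function; using a reversible isothermal path, ΔS_gas = nR ln(V₂/V₁) = 1.18 × 8.314 × ln(128/23.7) = 16.5 J/K.
The insulated surroundings exchange no heat, so ΔS_surr = 0 and ΔS_universe = ΔS_gas.

ΔS_universe = 16.5 J/K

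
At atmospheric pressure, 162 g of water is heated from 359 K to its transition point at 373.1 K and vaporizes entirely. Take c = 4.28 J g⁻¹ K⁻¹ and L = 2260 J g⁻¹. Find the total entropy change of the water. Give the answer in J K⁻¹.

Warming step: ΔS₁ = m c ln(T_tr/T_i) = 162 × 4.28 × ln(373.1/359) = 26.71 J/K.
Phase change: ΔS₂ = +mL/T_tr = 162 × 2260 / 373.1 = 981.3 J/K.
ΔS_total = (26.71) + (981.3) = 1010 J/K.

ΔS = 1010 J/K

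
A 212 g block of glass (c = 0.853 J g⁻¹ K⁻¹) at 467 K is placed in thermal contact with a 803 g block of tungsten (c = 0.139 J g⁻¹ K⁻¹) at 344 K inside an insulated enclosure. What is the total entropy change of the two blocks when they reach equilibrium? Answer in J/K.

Energy balance: T_f = (m₁c₁T₁ + m₂c₂T₂)/(m₁c₁ + m₂c₂) = 420.06 K.
ΔS₁ = m₁c₁ ln(T_f/T₁) = 180.836 × ln(420.06/467) = -19.16 J/K.
ΔS₂ = m₂c₂ ln(T_f/T₂) = 111.617 × ln(420.06/344) = 22.3 J/K.
ΔS_total = -19.16 + 22.3 = 3.14 J/K.

ΔS_total = 3.14 J/K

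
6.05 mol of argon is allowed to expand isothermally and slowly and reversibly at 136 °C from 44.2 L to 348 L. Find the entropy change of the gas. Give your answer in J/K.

ΔS_gas = 104 J/K

For an isothermal ideal gas ΔS_gas = nR ln(V₂/V₁) = 6.05 × 8.314 × ln(348/44.2) = 104 J/K.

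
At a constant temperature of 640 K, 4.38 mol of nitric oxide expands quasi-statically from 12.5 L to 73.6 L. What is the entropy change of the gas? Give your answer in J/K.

For an isothermal ideal gas ΔS_gas = nR ln(V₂/V₁) = 4.38 × 8.314 × ln(73.6/12.5) = 64.6 J/K.

ΔS_gas = 64.6 J/K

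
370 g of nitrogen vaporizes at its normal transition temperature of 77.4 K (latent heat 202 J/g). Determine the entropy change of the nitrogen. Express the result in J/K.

ΔS = 966 J/K

Heat absorbed by the substance: Q = mL = 370 × 202 = 74740 J.
At constant T, ΔS = Q_rev/T = 74740 / 77.4 = 966 J/K.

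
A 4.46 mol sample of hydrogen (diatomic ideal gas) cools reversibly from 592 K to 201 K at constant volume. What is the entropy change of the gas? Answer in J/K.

At constant volume, ΔS = nC_V ln(T₂/T₁) with C_V = 5R/2 = 20.79 J mol⁻¹ K⁻¹.
ΔS = 4.46 × 20.79 × ln(201/592) = -100 J/K.

ΔS = -100 J/K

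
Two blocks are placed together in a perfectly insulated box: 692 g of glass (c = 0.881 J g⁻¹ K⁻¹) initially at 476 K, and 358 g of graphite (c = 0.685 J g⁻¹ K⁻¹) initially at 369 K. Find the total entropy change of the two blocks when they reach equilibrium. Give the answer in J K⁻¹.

Energy balance: T_f = (m₁c₁T₁ + m₂c₂T₂)/(m₁c₁ + m₂c₂) = 445.31 K.
ΔS₁ = m₁c₁ ln(T_f/T₁) = 609.652 × ln(445.31/476) = -40.637 J/K.
ΔS₂ = m₂c₂ ln(T_f/T₂) = 245.23 × ln(445.31/369) = 46.095 J/K.
ΔS_total = -40.637 + 46.095 = 5.46 J/K.

ΔS_total = 5.46 J/K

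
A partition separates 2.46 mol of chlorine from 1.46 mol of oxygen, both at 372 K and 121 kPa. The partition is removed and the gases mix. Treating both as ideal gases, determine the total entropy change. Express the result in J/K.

Mole fractions: x_A = 2.46/3.92 = 0.628, x_B = 0.372.
ΔS_mix = −R(n_A ln x_A + n_B ln x_B) = −8.314 × (2.46 ln 0.628 + 1.46 ln 0.372) = 21.5 J/K.

ΔS_mix = 21.5 J/K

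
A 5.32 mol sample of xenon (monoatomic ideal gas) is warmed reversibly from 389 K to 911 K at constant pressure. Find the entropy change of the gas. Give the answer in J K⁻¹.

At constant pressure, ΔS = nC_p ln(T₂/T₁) with C_p = 5R/2 = 20.79 J mol⁻¹ K⁻¹.
ΔS = 5.32 × 20.79 × ln(911/389) = 94.1 J/K.

ΔS = 94.1 J/K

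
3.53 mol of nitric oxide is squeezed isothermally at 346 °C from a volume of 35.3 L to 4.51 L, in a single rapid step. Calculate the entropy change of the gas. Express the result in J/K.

Entropy is a state function, so ΔS_gas depends only on the end states.
For an isothermal ideal gas ΔS_gas = nR ln(V₂/V₁) = 3.53 × 8.314 × ln(4.51/35.3) = -60.4 J/K.

ΔS_gas = -60.4 J/K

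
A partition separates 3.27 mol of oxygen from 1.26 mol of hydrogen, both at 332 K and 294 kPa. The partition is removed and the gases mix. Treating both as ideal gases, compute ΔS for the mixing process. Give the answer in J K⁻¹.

ΔS_mix = 22.3 J/K

Mole fractions: x_A = 3.27/4.53 = 0.722, x_B = 0.278.
ΔS_mix = −R(n_A ln x_A + n_B ln x_B) = −8.314 × (3.27 ln 0.722 + 1.26 ln 0.278) = 22.3 J/K.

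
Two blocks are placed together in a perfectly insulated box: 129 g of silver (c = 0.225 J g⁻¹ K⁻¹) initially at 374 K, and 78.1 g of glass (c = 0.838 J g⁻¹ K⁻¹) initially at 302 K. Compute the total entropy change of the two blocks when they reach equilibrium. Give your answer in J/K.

Energy balance: T_f = (m₁c₁T₁ + m₂c₂T₂)/(m₁c₁ + m₂c₂) = 324.12 K.
ΔS₁ = m₁c₁ ln(T_f/T₁) = 29.025 × ln(324.12/374) = -4.1546 J/K.
ΔS₂ = m₂c₂ ln(T_f/T₂) = 65.4478 × ln(324.12/302) = 4.6264 J/K.
ΔS_total = -4.1546 + 4.6264 = 0.472 J/K.

ΔS_total = 0.472 J/K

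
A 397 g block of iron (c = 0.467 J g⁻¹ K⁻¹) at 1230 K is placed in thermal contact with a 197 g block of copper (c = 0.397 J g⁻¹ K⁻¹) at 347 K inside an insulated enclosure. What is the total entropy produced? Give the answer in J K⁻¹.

ΔS_total = 35.8 J/K

Energy balance: T_f = (m₁c₁T₁ + m₂c₂T₂)/(m₁c₁ + m₂c₂) = 968.03 K.
ΔS₁ = m₁c₁ ln(T_f/T₁) = 185.399 × ln(968.03/1230) = -44.41 J/K.
ΔS₂ = m₂c₂ ln(T_f/T₂) = 78.209 × ln(968.03/347) = 80.24 J/K.
ΔS_total = -44.41 + 80.24 = 35.8 J/K.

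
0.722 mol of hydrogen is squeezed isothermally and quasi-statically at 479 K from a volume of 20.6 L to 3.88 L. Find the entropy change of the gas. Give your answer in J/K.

For an isothermal ideal gas ΔS_gas = nR ln(V₂/V₁) = 0.722 × 8.314 × ln(3.88/20.6) = -10 J/K.

ΔS_gas = -10 J/K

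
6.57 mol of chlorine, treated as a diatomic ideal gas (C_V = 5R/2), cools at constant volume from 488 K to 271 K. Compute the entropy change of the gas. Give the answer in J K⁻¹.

At constant volume, ΔS = nC_V ln(T₂/T₁) with C_V = 5R/2 = 20.79 J mol⁻¹ K⁻¹.
ΔS = 6.57 × 20.79 × ln(271/488) = -80.3 J/K.

ΔS = -80.3 J/K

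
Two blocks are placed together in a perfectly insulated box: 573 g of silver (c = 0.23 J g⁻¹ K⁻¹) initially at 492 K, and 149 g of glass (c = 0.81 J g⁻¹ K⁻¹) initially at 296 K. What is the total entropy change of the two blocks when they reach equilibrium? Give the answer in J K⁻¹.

Energy balance: T_f = (m₁c₁T₁ + m₂c₂T₂)/(m₁c₁ + m₂c₂) = 398.31 K.
ΔS₁ = m₁c₁ ln(T_f/T₁) = 131.79 × ln(398.31/492) = -27.84 J/K.
ΔS₂ = m₂c₂ ln(T_f/T₂) = 120.69 × ln(398.31/296) = 35.83 J/K.
ΔS_total = -27.84 + 35.83 = 7.99 J/K.

ΔS_total = 7.99 J/K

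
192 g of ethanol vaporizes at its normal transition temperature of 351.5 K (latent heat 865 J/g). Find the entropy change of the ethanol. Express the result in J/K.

Heat absorbed by the substance: Q = mL = 192 × 865 = 166080 J.
At constant T, ΔS = Q_rev/T = 166080 / 351.5 = 472 J/K.

ΔS = 472 J/K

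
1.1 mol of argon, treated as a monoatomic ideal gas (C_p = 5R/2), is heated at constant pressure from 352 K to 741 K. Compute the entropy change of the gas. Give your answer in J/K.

ΔS = 17 J/K

At constant pressure, ΔS = nC_p ln(T₂/T₁) with C_p = 5R/2 = 20.79 J mol⁻¹ K⁻¹.
ΔS = 1.1 × 20.79 × ln(741/352) = 17 J/K.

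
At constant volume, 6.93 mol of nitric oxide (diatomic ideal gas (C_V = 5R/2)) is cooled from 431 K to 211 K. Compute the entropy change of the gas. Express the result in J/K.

At constant volume, ΔS = nC_V ln(T₂/T₁) with C_V = 5R/2 = 20.79 J mol⁻¹ K⁻¹.
ΔS = 6.93 × 20.79 × ln(211/431) = -103 J/K.

ΔS = -103 J/K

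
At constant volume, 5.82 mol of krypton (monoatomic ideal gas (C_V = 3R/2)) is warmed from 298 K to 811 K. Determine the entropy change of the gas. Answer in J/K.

At constant volume, ΔS = nC_V ln(T₂/T₁) with C_V = 3R/2 = 12.47 J mol⁻¹ K⁻¹.
ΔS = 5.82 × 12.47 × ln(811/298) = 72.7 J/K.

ΔS = 72.7 J/K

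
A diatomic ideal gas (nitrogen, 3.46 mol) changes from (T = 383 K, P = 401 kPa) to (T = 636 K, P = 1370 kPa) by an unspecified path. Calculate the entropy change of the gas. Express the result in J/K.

ΔS = nC_p ln(T₂/T₁) − nR ln(P₂/P₁), with C_p = 7R/2 = 29.1 J mol⁻¹ K⁻¹ for a diatomic ideal gas.
ΔS = 3.46 × [29.1 × ln(636/383) − 8.314 × ln(1370/401)] = 15.7 J/K.

ΔS = 15.7 J/K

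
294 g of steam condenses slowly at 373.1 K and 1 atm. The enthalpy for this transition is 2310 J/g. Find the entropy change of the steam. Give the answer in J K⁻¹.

ΔS = -1820 J/K

Heat released by the substance: Q = −mL = −294 × 2310 = −679140 J.
At constant T, ΔS = Q_rev/T = −679140 / 373.1 = -1820 J/K.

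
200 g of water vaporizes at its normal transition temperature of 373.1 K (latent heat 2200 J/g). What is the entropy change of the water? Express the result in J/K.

ΔS = 1180 J/K

Heat absorbed by the substance: Q = mL = 200 × 2200 = 440000 J.
At constant T, ΔS = Q_rev/T = 440000 / 373.1 = 1180 J/K.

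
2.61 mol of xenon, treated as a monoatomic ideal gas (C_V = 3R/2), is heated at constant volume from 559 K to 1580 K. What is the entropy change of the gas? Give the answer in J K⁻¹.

At constant volume, ΔS = nC_V ln(T₂/T₁) with C_V = 3R/2 = 12.47 J mol⁻¹ K⁻¹.
ΔS = 2.61 × 12.47 × ln(1580/559) = 33.8 J/K.

ΔS = 33.8 J/K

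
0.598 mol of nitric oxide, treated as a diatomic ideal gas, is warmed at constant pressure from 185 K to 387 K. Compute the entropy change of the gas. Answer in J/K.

At constant pressure, ΔS = nC_p ln(T₂/T₁) with C_p = 7R/2 = 29.1 J mol⁻¹ K⁻¹.
ΔS = 0.598 × 29.1 × ln(387/185) = 12.8 J/K.

ΔS = 12.8 J/K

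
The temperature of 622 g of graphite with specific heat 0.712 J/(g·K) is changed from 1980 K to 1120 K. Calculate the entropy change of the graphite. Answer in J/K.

ΔS = ∫dQ_rev/T = m c ln(T₂/T₁) = 622 × 0.712 × ln(1120/1980) = -252 J/K.

ΔS = -252 J/K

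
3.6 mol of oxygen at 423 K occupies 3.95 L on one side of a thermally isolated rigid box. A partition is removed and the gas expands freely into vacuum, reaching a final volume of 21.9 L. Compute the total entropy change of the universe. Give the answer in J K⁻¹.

No heat is exchanged and no work is done, so the ideal-gas temperature stays constant.
Entropy is a state function; using a reversible isothermal path, ΔS_gas = nR ln(V₂/V₁) = 3.6 × 8.314 × ln(21.9/3.95) = 51.3 J/K.
The insulated surroundings exchange no heat, so ΔS_surr = 0 and ΔS_universe = ΔS_gas.

ΔS_universe = 51.3 J/K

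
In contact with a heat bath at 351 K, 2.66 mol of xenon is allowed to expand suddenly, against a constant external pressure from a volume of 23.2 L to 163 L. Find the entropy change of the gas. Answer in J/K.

Entropy is a state function, so ΔS_gas depends only on the end states.
For an isothermal ideal gas ΔS_gas = nR ln(V₂/V₁) = 2.66 × 8.314 × ln(163/23.2) = 43.1 J/K.

ΔS_gas = 43.1 J/K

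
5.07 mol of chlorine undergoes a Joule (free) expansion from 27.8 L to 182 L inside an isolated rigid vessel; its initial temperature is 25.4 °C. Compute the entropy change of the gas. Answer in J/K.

ΔS_gas = 79.2 J/K

No heat is exchanged and no work is done, so the ideal-gas temperature stays constant.
Entropy is a state function; using a reversible isothermal path, ΔS_gas = nR ln(V₂/V₁) = 5.07 × 8.314 × ln(182/27.8) = 79.2 J/K.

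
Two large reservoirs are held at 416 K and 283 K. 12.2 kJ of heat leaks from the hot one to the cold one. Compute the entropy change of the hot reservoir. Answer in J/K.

The hot reservoir loses heat Q, so ΔS_hot = −Q/T_H = −12200/416 = -29.3 J/K.

ΔS_hot = -29.3 J/K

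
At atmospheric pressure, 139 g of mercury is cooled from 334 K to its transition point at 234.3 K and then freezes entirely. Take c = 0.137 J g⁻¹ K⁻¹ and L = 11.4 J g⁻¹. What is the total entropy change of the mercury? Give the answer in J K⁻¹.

ΔS = -13.5 J/K

Cooling step: ΔS₁ = m c ln(T_tr/T_i) = 139 × 0.137 × ln(234.3/334) = -6.751 J/K.
Phase change: ΔS₂ = −mL/T_tr = −139 × 11.4 / 234.3 = -6.763 J/K.
ΔS_total = (-6.751) + (-6.763) = -13.5 J/K.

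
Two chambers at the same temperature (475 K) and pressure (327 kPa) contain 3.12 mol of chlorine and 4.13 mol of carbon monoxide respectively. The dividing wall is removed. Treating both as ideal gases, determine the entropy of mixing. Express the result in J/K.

ΔS_mix = 41.2 J/K

Mole fractions: x_A = 3.12/7.25 = 0.43, x_B = 0.57.
ΔS_mix = −R(n_A ln x_A + n_B ln x_B) = −8.314 × (3.12 ln 0.43 + 4.13 ln 0.57) = 41.2 J/K.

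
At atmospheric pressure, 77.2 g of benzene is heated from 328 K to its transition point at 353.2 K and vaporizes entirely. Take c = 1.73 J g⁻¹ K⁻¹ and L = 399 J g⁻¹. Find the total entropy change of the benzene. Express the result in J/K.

ΔS = 97.1 J/K

Warming step: ΔS₁ = m c ln(T_tr/T_i) = 77.2 × 1.73 × ln(353.2/328) = 9.886 J/K.
Phase change: ΔS₂ = +mL/T_tr = 77.2 × 399 / 353.2 = 87.21 J/K.
ΔS_total = (9.886) + (87.21) = 97.1 J/K.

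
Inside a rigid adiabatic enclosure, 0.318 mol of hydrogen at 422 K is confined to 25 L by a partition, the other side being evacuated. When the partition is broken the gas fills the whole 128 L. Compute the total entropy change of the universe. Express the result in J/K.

ΔS_universe = 4.32 J/K

No heat is exchanged and no work is done, so the ideal-gas temperature stays constant.
Entropy is a state function; using a reversible isothermal path, ΔS_gas = nR ln(V₂/V₁) = 0.318 × 8.314 × ln(128/25) = 4.32 J/K.
The insulated surroundings exchange no heat, so ΔS_surr = 0 and ΔS_universe = ΔS_gas.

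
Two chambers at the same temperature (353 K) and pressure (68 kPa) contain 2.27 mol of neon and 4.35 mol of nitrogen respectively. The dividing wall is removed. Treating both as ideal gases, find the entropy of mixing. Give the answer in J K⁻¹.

ΔS_mix = 35.4 J/K

Mole fractions: x_A = 2.27/6.62 = 0.343, x_B = 0.657.
ΔS_mix = −R(n_A ln x_A + n_B ln x_B) = −8.314 × (2.27 ln 0.343 + 4.35 ln 0.657) = 35.4 J/K.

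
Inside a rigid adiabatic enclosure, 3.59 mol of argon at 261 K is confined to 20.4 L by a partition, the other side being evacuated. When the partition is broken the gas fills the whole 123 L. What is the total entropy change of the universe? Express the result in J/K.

ΔS_universe = 53.6 J/K

No heat is exchanged and no work is done, so the ideal-gas temperature stays constant.
Entropy is a state function; using a reversible isothermal path, ΔS_gas = nR ln(V₂/V₁) = 3.59 × 8.314 × ln(123/20.4) = 53.6 J/K.
The insulated surroundings exchange no heat, so ΔS_surr = 0 and ΔS_universe = ΔS_gas.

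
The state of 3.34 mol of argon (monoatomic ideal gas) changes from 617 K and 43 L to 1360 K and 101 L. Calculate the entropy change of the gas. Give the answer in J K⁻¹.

ΔS = 56.6 J/K

Entropy is a state function: ΔS = nC_V ln(T₂/T₁) + nR ln(V₂/V₁), with C_V = 3R/2 = 12.47 J mol⁻¹ K⁻¹ for a monoatomic ideal gas.
ΔS = 3.34 × [12.47 × ln(1360/617) + 8.314 × ln(101/43)] = 56.6 J/K.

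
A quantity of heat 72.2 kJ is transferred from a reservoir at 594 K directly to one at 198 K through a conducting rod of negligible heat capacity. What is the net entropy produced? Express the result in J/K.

ΔS_total = 243 J/K

ΔS_hot = −Q/T_H = −72200/594 = -121.5 J/K and ΔS_cold = +Q/T_C = 72200/198 = 364.6 J/K.
ΔS_total = -121.5 + 364.6 = 243 J/K, positive as the second law requires.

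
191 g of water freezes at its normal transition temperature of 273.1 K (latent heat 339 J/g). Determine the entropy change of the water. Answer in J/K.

ΔS = -237 J/K

Heat released by the substance: Q = −mL = −191 × 339 = −64749 J.
At constant T, ΔS = Q_rev/T = −64749 / 273.1 = -237 J/K.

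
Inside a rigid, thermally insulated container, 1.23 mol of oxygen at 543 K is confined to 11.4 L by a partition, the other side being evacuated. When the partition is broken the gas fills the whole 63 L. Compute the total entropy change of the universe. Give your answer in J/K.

ΔS_universe = 17.5 J/K

No heat is exchanged and no work is done, so the ideal-gas temperature stays constant.
Entropy is a state function; using a reversible isothermal path, ΔS_gas = nR ln(V₂/V₁) = 1.23 × 8.314 × ln(63/11.4) = 17.5 J/K.
The insulated surroundings exchange no heat, so ΔS_surr = 0 and ΔS_universe = ΔS_gas.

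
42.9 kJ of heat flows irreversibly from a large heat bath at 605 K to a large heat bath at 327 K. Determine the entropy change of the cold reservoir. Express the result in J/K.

ΔS_cold = 131 J/K

The cold reservoir gains heat Q, so ΔS_cold = +Q/T_C = 42900/327 = 131 J/K.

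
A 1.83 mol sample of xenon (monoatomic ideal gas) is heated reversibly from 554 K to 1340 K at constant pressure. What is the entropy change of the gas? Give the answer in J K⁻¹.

At constant pressure, ΔS = nC_p ln(T₂/T₁) with C_p = 5R/2 = 20.79 J mol⁻¹ K⁻¹.
ΔS = 1.83 × 20.79 × ln(1340/554) = 33.6 J/K.

ΔS = 33.6 J/K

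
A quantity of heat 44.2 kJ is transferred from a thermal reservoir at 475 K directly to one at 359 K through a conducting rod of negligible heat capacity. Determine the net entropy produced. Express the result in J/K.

ΔS_total = 30.1 J/K

ΔS_hot = −Q/T_H = −44200/475 = -93.053 J/K and ΔS_cold = +Q/T_C = 44200/359 = 123.12 J/K.
ΔS_total = -93.053 + 123.12 = 30.1 J/K, positive as the second law requires.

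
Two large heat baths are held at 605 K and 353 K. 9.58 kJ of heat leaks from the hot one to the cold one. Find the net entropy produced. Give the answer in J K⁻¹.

ΔS_hot = −Q/T_H = −9580/605 = -15.83 J/K and ΔS_cold = +Q/T_C = 9580/353 = 27.14 J/K.
ΔS_total = -15.83 + 27.14 = 11.3 J/K, positive as the second law requires.

ΔS_total = 11.3 J/K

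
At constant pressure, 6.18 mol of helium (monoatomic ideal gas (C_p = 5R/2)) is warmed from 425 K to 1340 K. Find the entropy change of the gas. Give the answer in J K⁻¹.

At constant pressure, ΔS = nC_p ln(T₂/T₁) with C_p = 5R/2 = 20.79 J mol⁻¹ K⁻¹.
ΔS = 6.18 × 20.79 × ln(1340/425) = 148 J/K.

ΔS = 148 J/K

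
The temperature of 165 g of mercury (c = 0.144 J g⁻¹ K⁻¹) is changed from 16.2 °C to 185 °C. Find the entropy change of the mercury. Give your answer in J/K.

In kelvin: T₁ = 289.35 K, T₂ = 458.15 K. ΔS = ∫dQ_rev/T = m c ln(T₂/T₁) = 165 × 0.144 × ln(458.15/289.35) = 10.9 J/K.

ΔS = 10.9 J/K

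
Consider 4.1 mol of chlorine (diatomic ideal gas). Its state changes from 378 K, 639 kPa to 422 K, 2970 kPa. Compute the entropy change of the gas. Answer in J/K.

ΔS = nC_p ln(T₂/T₁) − nR ln(P₂/P₁), with C_p = 7R/2 = 29.1 J mol⁻¹ K⁻¹ for a diatomic ideal gas.
ΔS = 4.1 × [29.1 × ln(422/378) − 8.314 × ln(2970/639)] = -39.2 J/K.

ΔS = -39.2 J/K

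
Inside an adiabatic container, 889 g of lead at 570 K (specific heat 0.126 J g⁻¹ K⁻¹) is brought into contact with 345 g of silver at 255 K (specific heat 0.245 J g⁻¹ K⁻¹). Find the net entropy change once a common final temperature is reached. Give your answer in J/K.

ΔS_total = 14.7 J/K

Energy balance: T_f = (m₁c₁T₁ + m₂c₂T₂)/(m₁c₁ + m₂c₂) = 434.53 K.
ΔS₁ = m₁c₁ ln(T_f/T₁) = 112.014 × ln(434.53/570) = -30.398 J/K.
ΔS₂ = m₂c₂ ln(T_f/T₂) = 84.525 × ln(434.53/255) = 45.052 J/K.
ΔS_total = -30.398 + 45.052 = 14.7 J/K.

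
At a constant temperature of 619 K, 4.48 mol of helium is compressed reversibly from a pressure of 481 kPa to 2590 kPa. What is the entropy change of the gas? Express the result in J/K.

For an isothermal ideal gas ΔS_gas = nR ln(P₁/P₂) = 4.48 × 8.314 × ln(481/2590) = -62.7 J/K.

ΔS_gas = -62.7 J/K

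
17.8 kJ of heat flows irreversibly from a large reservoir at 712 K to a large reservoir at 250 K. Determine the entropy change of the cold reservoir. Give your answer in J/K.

ΔS_cold = 71.2 J/K

The cold reservoir gains heat Q, so ΔS_cold = +Q/T_C = 17800/250 = 71.2 J/K.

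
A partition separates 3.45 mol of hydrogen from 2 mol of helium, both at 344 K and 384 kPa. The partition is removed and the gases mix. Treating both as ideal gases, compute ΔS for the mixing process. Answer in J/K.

ΔS_mix = 29.8 J/K

Mole fractions: x_A = 3.45/5.45 = 0.633, x_B = 0.367.
ΔS_mix = −R(n_A ln x_A + n_B ln x_B) = −8.314 × (3.45 ln 0.633 + 2 ln 0.367) = 29.8 J/K.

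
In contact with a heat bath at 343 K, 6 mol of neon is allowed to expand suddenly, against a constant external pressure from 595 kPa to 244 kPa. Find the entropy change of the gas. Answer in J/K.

Entropy is a state function, so ΔS_gas depends only on the end states.
For an isothermal ideal gas ΔS_gas = nR ln(P₁/P₂) = 6 × 8.314 × ln(595/244) = 44.5 J/K.

ΔS_gas = 44.5 J/K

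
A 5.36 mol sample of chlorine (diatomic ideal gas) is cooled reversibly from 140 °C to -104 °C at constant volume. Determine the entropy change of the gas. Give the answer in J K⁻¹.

ΔS = -99.5 J/K

In kelvin: T₁ = 413.15 K, T₂ = 169.15 K. At constant volume, ΔS = nC_V ln(T₂/T₁) with C_V = 5R/2 = 20.79 J mol⁻¹ K⁻¹.
ΔS = 5.36 × 20.79 × ln(169.15/413.15) = -99.5 J/K.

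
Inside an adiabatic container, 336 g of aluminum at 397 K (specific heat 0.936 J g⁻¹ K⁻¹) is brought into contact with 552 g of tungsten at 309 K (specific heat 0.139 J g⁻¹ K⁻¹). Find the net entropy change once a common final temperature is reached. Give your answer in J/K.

Energy balance: T_f = (m₁c₁T₁ + m₂c₂T₂)/(m₁c₁ + m₂c₂) = 379.74 K.
ΔS₁ = m₁c₁ ln(T_f/T₁) = 314.496 × ln(379.74/397) = -13.98 J/K.
ΔS₂ = m₂c₂ ln(T_f/T₂) = 76.728 × ln(379.74/309) = 15.82 J/K.
ΔS_total = -13.98 + 15.82 = 1.84 J/K.

ΔS_total = 1.84 J/K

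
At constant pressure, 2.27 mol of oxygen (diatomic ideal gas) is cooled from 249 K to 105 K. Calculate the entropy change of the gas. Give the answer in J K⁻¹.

At constant pressure, ΔS = nC_p ln(T₂/T₁) with C_p = 7R/2 = 29.1 J mol⁻¹ K⁻¹.
ΔS = 2.27 × 29.1 × ln(105/249) = -57 J/K.

ΔS = -57 J/K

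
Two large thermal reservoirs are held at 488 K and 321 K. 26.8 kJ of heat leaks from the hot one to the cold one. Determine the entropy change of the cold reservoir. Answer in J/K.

The cold reservoir gains heat Q, so ΔS_cold = +Q/T_C = 26800/321 = 83.5 J/K.

ΔS_cold = 83.5 J/K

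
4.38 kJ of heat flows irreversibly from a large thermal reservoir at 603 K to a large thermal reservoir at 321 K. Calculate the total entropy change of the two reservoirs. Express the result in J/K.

ΔS_total = 6.38 J/K

ΔS_hot = −Q/T_H = −4380/603 = -7.264 J/K and ΔS_cold = +Q/T_C = 4380/321 = 13.64 J/K.
ΔS_total = -7.264 + 13.64 = 6.38 J/K, positive as the second law requires.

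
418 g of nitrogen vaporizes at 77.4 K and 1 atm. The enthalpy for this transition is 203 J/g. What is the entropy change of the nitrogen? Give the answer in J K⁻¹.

Heat absorbed by the substance: Q = mL = 418 × 203 = 84854 J.
At constant T, ΔS = Q_rev/T = 84854 / 77.4 = 1100 J/K.

ΔS = 1100 J/K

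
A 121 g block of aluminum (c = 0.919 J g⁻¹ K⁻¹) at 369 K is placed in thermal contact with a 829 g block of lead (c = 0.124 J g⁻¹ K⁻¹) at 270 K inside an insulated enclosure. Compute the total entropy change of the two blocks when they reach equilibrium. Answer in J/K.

ΔS_total = 2.59 J/K

Energy balance: T_f = (m₁c₁T₁ + m₂c₂T₂)/(m₁c₁ + m₂c₂) = 321.44 K.
ΔS₁ = m₁c₁ ln(T_f/T₁) = 111.199 × ln(321.44/369) = -15.34 J/K.
ΔS₂ = m₂c₂ ln(T_f/T₂) = 102.796 × ln(321.44/270) = 17.93 J/K.
ΔS_total = -15.34 + 17.93 = 2.59 J/K.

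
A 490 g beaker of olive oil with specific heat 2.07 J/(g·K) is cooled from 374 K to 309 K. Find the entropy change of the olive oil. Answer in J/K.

ΔS = ∫dQ_rev/T = m c ln(T₂/T₁) = 490 × 2.07 × ln(309/374) = -194 J/K.

ΔS = -194 J/K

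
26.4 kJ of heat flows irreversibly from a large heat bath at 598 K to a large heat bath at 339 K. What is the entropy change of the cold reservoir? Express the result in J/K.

The cold reservoir gains heat Q, so ΔS_cold = +Q/T_C = 26400/339 = 77.9 J/K.

ΔS_cold = 77.9 J/K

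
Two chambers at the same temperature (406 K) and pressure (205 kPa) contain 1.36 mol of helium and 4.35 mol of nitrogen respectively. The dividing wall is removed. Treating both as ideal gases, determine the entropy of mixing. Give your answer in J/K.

Mole fractions: x_A = 1.36/5.71 = 0.238, x_B = 0.762.
ΔS_mix = −R(n_A ln x_A + n_B ln x_B) = −8.314 × (1.36 ln 0.238 + 4.35 ln 0.762) = 26.1 J/K.

ΔS_mix = 26.1 J/K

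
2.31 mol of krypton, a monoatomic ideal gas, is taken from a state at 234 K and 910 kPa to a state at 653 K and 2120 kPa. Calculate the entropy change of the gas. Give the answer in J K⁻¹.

ΔS = 33 J/K

ΔS = nC_p ln(T₂/T₁) − nR ln(P₂/P₁), with C_p = 5R/2 = 20.79 J mol⁻¹ K⁻¹ for a monoatomic ideal gas.
ΔS = 2.31 × [20.79 × ln(653/234) − 8.314 × ln(2120/910)] = 33 J/K.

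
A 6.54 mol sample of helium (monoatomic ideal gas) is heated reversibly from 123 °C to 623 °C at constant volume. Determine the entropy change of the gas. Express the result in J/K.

ΔS = 66.6 J/K

In kelvin: T₁ = 396.15 K, T₂ = 896.15 K. At constant volume, ΔS = nC_V ln(T₂/T₁) with C_V = 3R/2 = 12.47 J mol⁻¹ K⁻¹.
ΔS = 6.54 × 12.47 × ln(896.15/396.15) = 66.6 J/K.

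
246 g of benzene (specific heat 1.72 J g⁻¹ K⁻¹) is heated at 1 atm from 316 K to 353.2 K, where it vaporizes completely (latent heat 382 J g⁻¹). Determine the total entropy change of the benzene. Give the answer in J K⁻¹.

ΔS = 313 J/K

Warming step: ΔS₁ = m c ln(T_tr/T_i) = 246 × 1.72 × ln(353.2/316) = 47.09 J/K.
Phase change: ΔS₂ = +mL/T_tr = 246 × 382 / 353.2 = 266.1 J/K.
ΔS_total = (47.09) + (266.1) = 313 J/K.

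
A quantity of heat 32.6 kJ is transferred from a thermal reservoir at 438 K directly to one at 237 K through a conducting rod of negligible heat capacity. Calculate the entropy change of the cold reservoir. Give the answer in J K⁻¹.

The cold reservoir gains heat Q, so ΔS_cold = +Q/T_C = 32600/237 = 138 J/K.

ΔS_cold = 138 J/K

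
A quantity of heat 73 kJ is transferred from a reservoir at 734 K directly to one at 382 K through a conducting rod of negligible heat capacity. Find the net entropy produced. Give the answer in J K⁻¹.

ΔS_hot = −Q/T_H = −73000/734 = -99.46 J/K and ΔS_cold = +Q/T_C = 73000/382 = 191.1 J/K.
ΔS_total = -99.46 + 191.1 = 91.6 J/K, positive as the second law requires.

ΔS_total = 91.6 J/K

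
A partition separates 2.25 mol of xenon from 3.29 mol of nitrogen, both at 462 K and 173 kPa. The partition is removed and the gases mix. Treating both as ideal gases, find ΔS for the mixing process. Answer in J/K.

Mole fractions: x_A = 2.25/5.54 = 0.406, x_B = 0.594.
ΔS_mix = −R(n_A ln x_A + n_B ln x_B) = −8.314 × (2.25 ln 0.406 + 3.29 ln 0.594) = 31.1 J/K.

ΔS_mix = 31.1 J/K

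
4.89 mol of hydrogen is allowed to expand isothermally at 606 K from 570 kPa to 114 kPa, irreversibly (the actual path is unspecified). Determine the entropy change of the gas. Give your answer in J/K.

ΔS_gas = 65.4 J/K

Entropy is a state function, so ΔS_gas depends only on the end states.
For an isothermal ideal gas ΔS_gas = nR ln(P₁/P₂) = 4.89 × 8.314 × ln(570/114) = 65.4 J/K.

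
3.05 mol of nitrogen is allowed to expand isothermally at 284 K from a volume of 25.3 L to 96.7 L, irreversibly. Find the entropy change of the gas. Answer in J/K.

Entropy is a state function, so ΔS_gas depends only on the end states.
For an isothermal ideal gas ΔS_gas = nR ln(V₂/V₁) = 3.05 × 8.314 × ln(96.7/25.3) = 34 J/K.

ΔS_gas = 34 J/K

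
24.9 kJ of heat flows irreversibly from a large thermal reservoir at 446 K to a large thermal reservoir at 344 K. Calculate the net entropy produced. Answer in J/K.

ΔS_hot = −Q/T_H = −24900/446 = -55.83 J/K and ΔS_cold = +Q/T_C = 24900/344 = 72.384 J/K.
ΔS_total = -55.83 + 72.384 = 16.6 J/K, positive as the second law requires.

ΔS_total = 16.6 J/K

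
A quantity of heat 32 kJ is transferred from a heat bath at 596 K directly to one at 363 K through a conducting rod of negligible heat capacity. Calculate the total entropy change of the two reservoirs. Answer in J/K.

ΔS_total = 34.5 J/K

ΔS_hot = −Q/T_H = −32000/596 = -53.69 J/K and ΔS_cold = +Q/T_C = 32000/363 = 88.15 J/K.
ΔS_total = -53.69 + 88.15 = 34.5 J/K, positive as the second law requires.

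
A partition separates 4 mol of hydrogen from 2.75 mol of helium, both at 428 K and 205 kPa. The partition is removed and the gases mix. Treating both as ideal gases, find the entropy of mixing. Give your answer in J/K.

ΔS_mix = 37.9 J/K

Mole fractions: x_A = 4/6.75 = 0.593, x_B = 0.407.
ΔS_mix = −R(n_A ln x_A + n_B ln x_B) = −8.314 × (4 ln 0.593 + 2.75 ln 0.407) = 37.9 J/K.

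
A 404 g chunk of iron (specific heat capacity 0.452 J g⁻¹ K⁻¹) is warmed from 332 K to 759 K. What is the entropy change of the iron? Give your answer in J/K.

ΔS = 151 J/K

ΔS = ∫dQ_rev/T = m c ln(T₂/T₁) = 404 × 0.452 × ln(759/332) = 151 J/K.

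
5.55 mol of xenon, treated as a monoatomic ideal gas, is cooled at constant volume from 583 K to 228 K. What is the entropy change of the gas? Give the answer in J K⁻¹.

ΔS = -65 J/K

At constant volume, ΔS = nC_V ln(T₂/T₁) with C_V = 3R/2 = 12.47 J mol⁻¹ K⁻¹.
ΔS = 5.55 × 12.47 × ln(228/583) = -65 J/K.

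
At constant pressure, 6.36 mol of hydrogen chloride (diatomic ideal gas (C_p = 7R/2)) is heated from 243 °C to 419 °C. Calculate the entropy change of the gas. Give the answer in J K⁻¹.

In kelvin: T₁ = 516.15 K, T₂ = 692.15 K. At constant pressure, ΔS = nC_p ln(T₂/T₁) with C_p = 7R/2 = 29.1 J mol⁻¹ K⁻¹.
ΔS = 6.36 × 29.1 × ln(692.15/516.15) = 54.3 J/K.

ΔS = 54.3 J/K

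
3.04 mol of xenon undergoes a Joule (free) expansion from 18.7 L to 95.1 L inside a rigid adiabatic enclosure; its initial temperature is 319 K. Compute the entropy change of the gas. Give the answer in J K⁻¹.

For an ideal gas in free expansion Q = 0 and W = 0, so T is unchanged.
Entropy is a state function; using a reversible isothermal path, ΔS_gas = nR ln(V₂/V₁) = 3.04 × 8.314 × ln(95.1/18.7) = 41.1 J/K.

ΔS_gas = 41.1 J/K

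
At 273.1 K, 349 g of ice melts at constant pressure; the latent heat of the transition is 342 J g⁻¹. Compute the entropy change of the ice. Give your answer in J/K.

ΔS = 437 J/K

Heat absorbed by the substance: Q = mL = 349 × 342 = 119358 J.
At constant T, ΔS = Q_rev/T = 119358 / 273.1 = 437 J/K.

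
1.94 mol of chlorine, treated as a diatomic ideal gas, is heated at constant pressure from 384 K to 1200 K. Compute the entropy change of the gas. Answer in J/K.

ΔS = 64.3 J/K

At constant pressure, ΔS = nC_p ln(T₂/T₁) with C_p = 7R/2 = 29.1 J mol⁻¹ K⁻¹.
ΔS = 1.94 × 29.1 × ln(1200/384) = 64.3 J/K.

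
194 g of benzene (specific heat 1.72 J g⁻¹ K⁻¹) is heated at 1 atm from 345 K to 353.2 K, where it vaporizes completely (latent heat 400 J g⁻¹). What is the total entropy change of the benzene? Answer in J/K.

ΔS = 228 J/K

Warming step: ΔS₁ = m c ln(T_tr/T_i) = 194 × 1.72 × ln(353.2/345) = 7.838 J/K.
Phase change: ΔS₂ = +mL/T_tr = 194 × 400 / 353.2 = 219.7 J/K.
ΔS_total = (7.838) + (219.7) = 228 J/K.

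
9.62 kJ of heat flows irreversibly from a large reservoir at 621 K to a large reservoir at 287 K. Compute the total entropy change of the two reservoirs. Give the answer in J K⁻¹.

ΔS_hot = −Q/T_H = −9620/621 = -15.49 J/K and ΔS_cold = +Q/T_C = 9620/287 = 33.52 J/K.
ΔS_total = -15.49 + 33.52 = 18 J/K, positive as the second law requires.

ΔS_total = 18 J/K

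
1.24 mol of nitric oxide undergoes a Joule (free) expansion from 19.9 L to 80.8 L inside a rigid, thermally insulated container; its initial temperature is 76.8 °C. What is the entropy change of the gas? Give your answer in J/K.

No heat is exchanged and no work is done, so the ideal-gas temperature stays constant.
Entropy is a state function; using a reversible isothermal path, ΔS_gas = nR ln(V₂/V₁) = 1.24 × 8.314 × ln(80.8/19.9) = 14.4 J/K.

ΔS_gas = 14.4 J/K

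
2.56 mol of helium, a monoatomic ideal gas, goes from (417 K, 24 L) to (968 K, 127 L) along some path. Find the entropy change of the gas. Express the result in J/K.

ΔS = 62.3 J/K

Entropy is a state function: ΔS = nC_V ln(T₂/T₁) + nR ln(V₂/V₁), with C_V = 3R/2 = 12.47 J mol⁻¹ K⁻¹ for a monoatomic ideal gas.
ΔS = 2.56 × [12.47 × ln(968/417) + 8.314 × ln(127/24)] = 62.3 J/K.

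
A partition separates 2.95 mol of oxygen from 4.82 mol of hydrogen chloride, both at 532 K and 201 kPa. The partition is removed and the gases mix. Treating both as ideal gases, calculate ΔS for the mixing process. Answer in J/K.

ΔS_mix = 42.9 J/K

Mole fractions: x_A = 2.95/7.77 = 0.38, x_B = 0.62.
ΔS_mix = −R(n_A ln x_A + n_B ln x_B) = −8.314 × (2.95 ln 0.38 + 4.82 ln 0.62) = 42.9 J/K.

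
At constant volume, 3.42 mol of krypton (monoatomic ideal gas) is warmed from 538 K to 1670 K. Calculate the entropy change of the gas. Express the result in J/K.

At constant volume, ΔS = nC_V ln(T₂/T₁) with C_V = 3R/2 = 12.47 J mol⁻¹ K⁻¹.
ΔS = 3.42 × 12.47 × ln(1670/538) = 48.3 J/K.

ΔS = 48.3 J/K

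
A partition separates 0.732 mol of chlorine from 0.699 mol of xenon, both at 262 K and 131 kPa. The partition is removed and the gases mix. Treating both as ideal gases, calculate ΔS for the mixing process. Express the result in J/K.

Mole fractions: x_A = 0.732/1.43 = 0.512, x_B = 0.488.
ΔS_mix = −R(n_A ln x_A + n_B ln x_B) = −8.314 × (0.732 ln 0.512 + 0.699 ln 0.488) = 8.24 J/K.

ΔS_mix = 8.24 J/K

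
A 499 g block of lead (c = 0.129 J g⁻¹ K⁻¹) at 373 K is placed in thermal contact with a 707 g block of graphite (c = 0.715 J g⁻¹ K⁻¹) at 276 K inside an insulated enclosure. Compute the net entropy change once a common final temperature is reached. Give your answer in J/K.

ΔS_total = 2.8 J/K

Energy balance: T_f = (m₁c₁T₁ + m₂c₂T₂)/(m₁c₁ + m₂c₂) = 286.96 K.
ΔS₁ = m₁c₁ ln(T_f/T₁) = 64.371 × ln(286.96/373) = -16.88 J/K.
ΔS₂ = m₂c₂ ln(T_f/T₂) = 505.505 × ln(286.96/276) = 19.68 J/K.
ΔS_total = -16.88 + 19.68 = 2.8 J/K.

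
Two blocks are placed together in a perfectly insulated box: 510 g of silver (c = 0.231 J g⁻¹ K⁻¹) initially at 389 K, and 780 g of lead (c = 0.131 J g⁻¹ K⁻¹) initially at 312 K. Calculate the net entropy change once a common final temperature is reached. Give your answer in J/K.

ΔS_total = 1.32 J/K

Energy balance: T_f = (m₁c₁T₁ + m₂c₂T₂)/(m₁c₁ + m₂c₂) = 353.24 K.
ΔS₁ = m₁c₁ ln(T_f/T₁) = 117.81 × ln(353.24/389) = -11.36 J/K.
ΔS₂ = m₂c₂ ln(T_f/T₂) = 102.18 × ln(353.24/312) = 12.68 J/K.
ΔS_total = -11.36 + 12.68 = 1.32 J/K.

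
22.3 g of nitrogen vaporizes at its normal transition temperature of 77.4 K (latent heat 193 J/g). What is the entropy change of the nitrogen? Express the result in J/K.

Heat absorbed by the substance: Q = mL = 22.3 × 193 = 4303.9 J.
At constant T, ΔS = Q_rev/T = 4303.9 / 77.4 = 55.6 J/K.

ΔS = 55.6 J/K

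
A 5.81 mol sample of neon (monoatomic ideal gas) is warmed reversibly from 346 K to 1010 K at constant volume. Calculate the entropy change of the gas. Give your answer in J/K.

ΔS = 77.6 J/K

At constant volume, ΔS = nC_V ln(T₂/T₁) with C_V = 3R/2 = 12.47 J mol⁻¹ K⁻¹.
ΔS = 5.81 × 12.47 × ln(1010/346) = 77.6 J/K.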